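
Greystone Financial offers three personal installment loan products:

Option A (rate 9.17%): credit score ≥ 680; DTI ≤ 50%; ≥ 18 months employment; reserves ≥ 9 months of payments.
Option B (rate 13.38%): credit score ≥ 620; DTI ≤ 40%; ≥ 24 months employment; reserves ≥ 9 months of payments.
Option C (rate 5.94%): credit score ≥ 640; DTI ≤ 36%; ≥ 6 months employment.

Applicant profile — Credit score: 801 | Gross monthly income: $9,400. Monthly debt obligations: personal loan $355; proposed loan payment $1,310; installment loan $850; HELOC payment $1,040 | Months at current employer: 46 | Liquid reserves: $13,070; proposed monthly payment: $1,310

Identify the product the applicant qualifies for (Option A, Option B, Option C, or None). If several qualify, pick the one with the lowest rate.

Option A

Total debts = (355 + 1,310 + 850 + 1,040) = 3,555; DTI = 3,555/9,400 = 37.8%.
Reserves = 13,070/1,310 = 10.0 months.
Option A: score 801 ≥ 680; DTI 37.8% ≤ 50%; employment 46 ≥ 18 mo; reserves 10.0 ≥ 9 mo → qualifies.
Option B: score 801 ≥ 620; DTI 37.8% ≤ 40%; employment 46 ≥ 24 mo; reserves 10.0 ≥ 9 mo → qualifies.
Option C: score 801 ≥ 640; DTI 37.8% > 36%; employment 46 ≥ 6 mo → does not qualify.
Qualifying: Option A, Option B. Lowest rate is 9.17% → Option A.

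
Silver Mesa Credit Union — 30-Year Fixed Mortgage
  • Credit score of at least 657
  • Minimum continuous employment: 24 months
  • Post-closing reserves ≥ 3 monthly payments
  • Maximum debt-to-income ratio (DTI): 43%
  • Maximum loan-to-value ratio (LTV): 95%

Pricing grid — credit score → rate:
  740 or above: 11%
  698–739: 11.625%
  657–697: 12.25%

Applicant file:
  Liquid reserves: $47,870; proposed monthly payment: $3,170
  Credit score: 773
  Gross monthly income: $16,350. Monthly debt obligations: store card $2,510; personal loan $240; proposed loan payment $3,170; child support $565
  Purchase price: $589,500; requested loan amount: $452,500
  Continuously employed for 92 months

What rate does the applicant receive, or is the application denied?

Credit score 773 ≥ 657 (meets minimum)
Employment 92 ≥ 24 months
Total monthly debts = (2,510 + 240 + 3,170 + 565) = 6,485. Debt-to-income = 6,485/16,350 = 39.7% — meets 43% limit
Reserves = 47,870/3,170 = 15.1 months ≥ 3
Loan-to-value = 452,500/589,500 = 76.8% — pass (95% max)
All requirements met. Score 773 falls in the 740 or above tier → 11%.

Approved at 11%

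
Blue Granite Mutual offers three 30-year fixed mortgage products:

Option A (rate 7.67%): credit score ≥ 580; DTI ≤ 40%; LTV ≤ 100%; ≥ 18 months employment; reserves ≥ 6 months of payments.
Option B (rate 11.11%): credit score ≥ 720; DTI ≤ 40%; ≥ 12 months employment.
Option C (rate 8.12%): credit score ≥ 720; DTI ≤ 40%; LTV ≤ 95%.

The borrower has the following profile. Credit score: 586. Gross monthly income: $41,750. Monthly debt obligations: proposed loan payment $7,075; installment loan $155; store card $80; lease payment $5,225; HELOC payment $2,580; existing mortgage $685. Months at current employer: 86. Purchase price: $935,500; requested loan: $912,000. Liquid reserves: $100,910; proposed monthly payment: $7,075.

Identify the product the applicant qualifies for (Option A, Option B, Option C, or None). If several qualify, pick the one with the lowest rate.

Option A

Total debts = (7,075 + 155 + 80 + 5,225 + 2,580 + 685) = 15,800; DTI = 15,800/41,750 = 37.8%.
LTV = 912,000/935,500 = 97.5%.
Reserves = 100,910/7,075 = 14.3 months.
Option A: score 586 ≥ 580; DTI 37.8% ≤ 40%; LTV 97.5% ≤ 100%; employment 86 ≥ 18 mo; reserves 14.3 ≥ 6 mo → qualifies.
Option B: score 586 < 720; DTI 37.8% ≤ 40%; employment 86 ≥ 12 mo → does not qualify.
Option C: score 586 < 720; DTI 37.8% ≤ 40%; LTV 97.5% > 95% → does not qualify.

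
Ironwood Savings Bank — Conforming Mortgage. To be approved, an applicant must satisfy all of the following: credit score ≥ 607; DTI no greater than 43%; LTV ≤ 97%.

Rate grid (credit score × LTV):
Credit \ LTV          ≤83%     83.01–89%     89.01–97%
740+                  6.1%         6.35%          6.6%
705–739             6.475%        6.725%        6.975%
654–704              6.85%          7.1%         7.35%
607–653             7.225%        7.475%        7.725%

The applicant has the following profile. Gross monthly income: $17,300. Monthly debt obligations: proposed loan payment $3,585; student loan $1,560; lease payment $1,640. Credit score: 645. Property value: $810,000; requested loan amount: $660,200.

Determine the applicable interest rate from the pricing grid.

Credit score 645 ≥ 607; Total monthly debts = (3,585 + 1,560 + 1,640) = 6,785. DTI: 6,785 ÷ 17,300 = 39.2%, within the 43% cap
Loan-to-value = 660,200/810,000 = 81.5% — pass (97% max)
Row: 645 falls in 607–653. Column: 81.5% falls in ≤83%. Rate = 7.225%.

7.225%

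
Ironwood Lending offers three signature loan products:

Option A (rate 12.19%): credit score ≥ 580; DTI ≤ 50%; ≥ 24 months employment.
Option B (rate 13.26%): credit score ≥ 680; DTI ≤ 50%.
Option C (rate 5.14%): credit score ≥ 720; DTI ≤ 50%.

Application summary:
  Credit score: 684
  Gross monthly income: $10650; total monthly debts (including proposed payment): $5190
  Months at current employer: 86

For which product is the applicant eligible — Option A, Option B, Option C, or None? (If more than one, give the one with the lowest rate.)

Option A

DTI = 5,190/10,650 = 48.7%.
Option A: score 684 ≥ 580; DTI 48.7% ≤ 50%; employment 86 ≥ 24 mo → qualifies.
Option B: score 684 ≥ 680; DTI 48.7% ≤ 50% → qualifies.
Option C: score 684 < 720; DTI 48.7% ≤ 50% → does not qualify.
Qualifying: Option A, Option B. Lowest rate is 12.19% → Option A.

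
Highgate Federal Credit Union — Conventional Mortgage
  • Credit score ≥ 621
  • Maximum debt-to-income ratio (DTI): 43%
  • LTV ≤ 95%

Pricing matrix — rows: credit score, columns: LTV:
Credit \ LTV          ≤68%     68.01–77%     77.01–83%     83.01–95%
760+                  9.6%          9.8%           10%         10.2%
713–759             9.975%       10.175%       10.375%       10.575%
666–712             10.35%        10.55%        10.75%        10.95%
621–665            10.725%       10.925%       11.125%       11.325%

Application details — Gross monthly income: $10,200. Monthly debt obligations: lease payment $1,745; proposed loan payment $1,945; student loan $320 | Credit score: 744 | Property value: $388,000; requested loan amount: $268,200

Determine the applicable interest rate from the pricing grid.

Credit score 744 ≥ 621; Total monthly debts = (1,745 + 1,945 + 320) = 4,010. DTI: 4,010 ÷ 10,200 = 39.3%, within the 43% cap
LTV = 268,200/388,000 = 69.1% ≤ 95%
Row: 744 falls in 713–759. Column: 69.1% falls in 68.01–77%. Rate = 10.175%.

10.175%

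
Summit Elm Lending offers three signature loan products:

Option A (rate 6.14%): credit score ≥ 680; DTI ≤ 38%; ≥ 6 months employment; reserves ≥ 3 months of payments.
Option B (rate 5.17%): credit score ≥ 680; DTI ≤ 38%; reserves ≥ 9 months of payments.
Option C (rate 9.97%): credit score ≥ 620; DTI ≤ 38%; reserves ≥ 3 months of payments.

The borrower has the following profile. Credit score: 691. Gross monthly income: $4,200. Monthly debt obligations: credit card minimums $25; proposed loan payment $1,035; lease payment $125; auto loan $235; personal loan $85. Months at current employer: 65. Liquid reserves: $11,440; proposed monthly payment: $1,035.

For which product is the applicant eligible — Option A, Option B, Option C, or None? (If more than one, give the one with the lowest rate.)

Option B

Total debts = (25 + 1,035 + 125 + 235 + 85) = 1,505; DTI = 1,505/4,200 = 35.8%.
Reserves = 11,440/1,035 = 11.1 months.
Option A: score 691 ≥ 680; DTI 35.8% ≤ 38%; employment 65 ≥ 6 mo; reserves 11.1 ≥ 3 mo → qualifies.
Option B: score 691 ≥ 680; DTI 35.8% ≤ 38%; reserves 11.1 ≥ 9 mo → qualifies.
Option C: score 691 ≥ 620; DTI 35.8% ≤ 38%; reserves 11.1 ≥ 3 mo → qualifies.
Qualifying: Option A, Option B, Option C. Lowest rate is 5.17% → Option B.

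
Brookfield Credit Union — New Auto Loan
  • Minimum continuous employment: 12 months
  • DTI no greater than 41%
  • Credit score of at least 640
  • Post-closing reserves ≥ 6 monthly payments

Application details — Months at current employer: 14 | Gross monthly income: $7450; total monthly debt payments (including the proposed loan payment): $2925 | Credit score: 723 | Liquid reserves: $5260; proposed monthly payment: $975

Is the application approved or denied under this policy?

Employment 14 ≥ 12 months
DTI: 2,925 ÷ 7,450 = 39.3%, within the 41% cap
Credit score 723 ≥ 640 (meets)
Reserves = 5,260/975 = 5.4 months < 6
Fails on reserves.

Denied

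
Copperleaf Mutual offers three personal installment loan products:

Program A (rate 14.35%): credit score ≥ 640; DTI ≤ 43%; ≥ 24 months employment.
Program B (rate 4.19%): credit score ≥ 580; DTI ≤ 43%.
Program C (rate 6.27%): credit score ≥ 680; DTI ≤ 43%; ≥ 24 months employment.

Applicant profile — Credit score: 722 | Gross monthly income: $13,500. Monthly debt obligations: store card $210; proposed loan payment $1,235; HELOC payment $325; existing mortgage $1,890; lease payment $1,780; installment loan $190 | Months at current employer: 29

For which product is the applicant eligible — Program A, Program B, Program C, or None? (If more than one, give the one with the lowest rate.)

Total debts = (210 + 1,235 + 325 + 1,890 + 1,780 + 190) = 5,630; DTI = 5,630/13,500 = 41.7%.
Program A: score 722 ≥ 640; DTI 41.7% ≤ 43%; employment 29 ≥ 24 mo → qualifies.
Program B: score 722 ≥ 580; DTI 41.7% ≤ 43% → qualifies.
Program C: score 722 ≥ 680; DTI 41.7% ≤ 43%; employment 29 ≥ 24 mo → qualifies.
Qualifying: Program A, Program B, Program C. Lowest rate is 4.19% → Program B.

Program B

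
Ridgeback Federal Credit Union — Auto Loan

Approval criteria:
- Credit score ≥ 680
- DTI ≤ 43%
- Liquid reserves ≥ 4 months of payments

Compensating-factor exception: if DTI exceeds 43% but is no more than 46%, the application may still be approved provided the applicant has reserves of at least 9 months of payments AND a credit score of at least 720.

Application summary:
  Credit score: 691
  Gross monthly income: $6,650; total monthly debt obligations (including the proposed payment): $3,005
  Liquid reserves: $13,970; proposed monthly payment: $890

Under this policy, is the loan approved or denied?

Credit score 691 ≥ 680 (meets base)
DTI: 3,005 ÷ 6,650 = 45.2%, over the 43% base limit.
Reserves: 13,970 ÷ 890 = 15.7 months (meets 4-month minimum)
DTI 45.2% is within the 43%–46% exception band; checking compensating factors.
Override check — reserves: 15.7 mo (ok); score: 691 (below 720).
Compensating-factor requirement not fully met.

Denied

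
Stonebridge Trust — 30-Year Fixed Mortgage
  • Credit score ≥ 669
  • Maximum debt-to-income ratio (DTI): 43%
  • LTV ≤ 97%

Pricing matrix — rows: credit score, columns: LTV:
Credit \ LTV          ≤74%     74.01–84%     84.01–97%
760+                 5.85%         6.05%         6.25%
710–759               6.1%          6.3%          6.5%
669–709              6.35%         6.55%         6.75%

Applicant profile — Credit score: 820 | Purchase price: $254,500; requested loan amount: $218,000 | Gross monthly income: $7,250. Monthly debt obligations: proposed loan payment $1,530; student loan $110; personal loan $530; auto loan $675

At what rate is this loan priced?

Credit score 820 ≥ 669; Total monthly debts = (1,530 + 110 + 530 + 675) = 2,845. Debt-to-income = 2,845/7,250 = 39.2% — meets 43% limit
LTV: 218,000 ÷ 254,500 = 85.7%, within 97% cap
Row: 820 falls in 760+. Column: 85.7% falls in 84.01–97%. Rate = 6.25%.

6.25%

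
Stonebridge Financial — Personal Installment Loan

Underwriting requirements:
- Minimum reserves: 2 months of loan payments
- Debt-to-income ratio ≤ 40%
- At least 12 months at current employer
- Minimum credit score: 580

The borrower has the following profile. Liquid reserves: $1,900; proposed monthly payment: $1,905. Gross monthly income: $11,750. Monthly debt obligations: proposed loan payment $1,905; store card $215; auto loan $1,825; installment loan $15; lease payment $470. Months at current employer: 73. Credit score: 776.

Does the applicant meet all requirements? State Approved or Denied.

Denied

Reserves = 1,900/1,905 = 1.0 months < 2
Total monthly debts = (1,905 + 215 + 1,825 + 15 + 470) = 4,430. Debt-to-income = 4,430/11,750 = 37.7% — meets 40% limit
Employment 73 ≥ 12 months
Credit score 776 ≥ 580 (meets)
Fails on reserves.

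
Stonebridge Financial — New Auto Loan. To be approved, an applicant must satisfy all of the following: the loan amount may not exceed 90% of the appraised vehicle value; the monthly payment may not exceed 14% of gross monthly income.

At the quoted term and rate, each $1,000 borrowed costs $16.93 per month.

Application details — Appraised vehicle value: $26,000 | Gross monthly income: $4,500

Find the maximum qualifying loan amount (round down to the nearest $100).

Payment cap: 14% × $4,500 = $630/month.
At $16.93 per $1,000, that supports 630/16.93 × 1,000 ≈ $37,212 → $37,200.
LTV cap: 90% × $26,000 = $23,400 → $23,400.
Binding constraint: loan-to-value.

$23,400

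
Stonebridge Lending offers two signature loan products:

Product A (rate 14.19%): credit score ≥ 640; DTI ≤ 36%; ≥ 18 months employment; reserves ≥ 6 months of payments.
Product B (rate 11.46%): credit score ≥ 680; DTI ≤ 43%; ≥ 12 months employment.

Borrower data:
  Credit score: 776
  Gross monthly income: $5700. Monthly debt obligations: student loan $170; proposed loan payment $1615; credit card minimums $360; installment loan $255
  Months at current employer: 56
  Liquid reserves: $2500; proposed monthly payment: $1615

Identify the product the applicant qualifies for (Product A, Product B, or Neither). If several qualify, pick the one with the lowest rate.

Total debts = (170 + 1,615 + 360 + 255) = 2,400; DTI = 2,400/5,700 = 42.1%.
Reserves = 2,500/1,615 = 1.5 months.
Product A: score 776 ≥ 640; DTI 42.1% > 36%; employment 56 ≥ 18 mo; reserves 1.5 < 6 mo → does not qualify.
Product B: score 776 ≥ 680; DTI 42.1% ≤ 43%; employment 56 ≥ 12 mo → qualifies.

Product B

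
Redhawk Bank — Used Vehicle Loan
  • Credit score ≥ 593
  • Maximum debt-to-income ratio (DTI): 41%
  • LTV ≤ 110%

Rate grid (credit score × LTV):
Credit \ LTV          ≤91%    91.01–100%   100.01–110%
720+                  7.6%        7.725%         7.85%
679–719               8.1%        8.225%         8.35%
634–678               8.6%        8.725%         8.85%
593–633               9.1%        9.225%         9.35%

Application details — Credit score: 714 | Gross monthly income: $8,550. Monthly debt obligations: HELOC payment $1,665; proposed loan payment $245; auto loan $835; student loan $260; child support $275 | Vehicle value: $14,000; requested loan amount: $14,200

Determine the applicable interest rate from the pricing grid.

8.35%

Credit score 714 ≥ 593; Total monthly debts = (1,665 + 245 + 835 + 260 + 275) = 3,280. Debt-to-income = 3,280/8,550 = 38.4% — meets 41% limit
LTV: 14,200 ÷ 14,000 = 101.4%, within 110% cap
Row: 714 falls in 679–719. Column: 101.4% falls in 100.01–110%. Rate = 8.35%.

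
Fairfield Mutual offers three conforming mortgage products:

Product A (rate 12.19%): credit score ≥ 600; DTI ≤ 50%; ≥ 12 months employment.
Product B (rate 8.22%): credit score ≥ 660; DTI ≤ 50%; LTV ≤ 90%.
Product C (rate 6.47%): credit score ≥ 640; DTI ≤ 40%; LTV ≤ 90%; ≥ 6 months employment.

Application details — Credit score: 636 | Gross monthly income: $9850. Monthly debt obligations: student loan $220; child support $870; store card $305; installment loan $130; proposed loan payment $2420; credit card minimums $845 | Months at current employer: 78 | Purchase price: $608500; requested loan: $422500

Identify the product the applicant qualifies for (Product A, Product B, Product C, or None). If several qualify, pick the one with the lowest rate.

Product A

Total debts = (220 + 870 + 305 + 130 + 2,420 + 845) = 4,790; DTI = 4,790/9,850 = 48.6%.
LTV = 422,500/608,500 = 69.4%.
Product A: score 636 ≥ 600; DTI 48.6% ≤ 50%; employment 78 ≥ 12 mo → qualifies.
Product B: score 636 < 660; DTI 48.6% ≤ 50%; LTV 69.4% ≤ 90% → does not qualify.
Product C: score 636 < 640; DTI 48.6% > 40%; LTV 69.4% ≤ 90%; employment 78 ≥ 6 mo → does not qualify.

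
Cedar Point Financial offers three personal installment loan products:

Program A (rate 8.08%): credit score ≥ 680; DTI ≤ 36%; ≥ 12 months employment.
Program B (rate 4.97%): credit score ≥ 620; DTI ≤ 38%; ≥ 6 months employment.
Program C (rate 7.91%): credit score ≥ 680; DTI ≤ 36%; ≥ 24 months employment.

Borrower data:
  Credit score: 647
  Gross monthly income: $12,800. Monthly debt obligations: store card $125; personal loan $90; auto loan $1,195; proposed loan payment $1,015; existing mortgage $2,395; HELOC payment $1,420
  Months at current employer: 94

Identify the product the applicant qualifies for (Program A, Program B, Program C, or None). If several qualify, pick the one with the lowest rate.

Total debts = (125 + 90 + 1,195 + 1,015 + 2,395 + 1,420) = 6,240; DTI = 6,240/12,800 = 48.8%.
Program A: score 647 < 680; DTI 48.8% > 36%; employment 94 ≥ 12 mo → does not qualify.
Program B: score 647 ≥ 620; DTI 48.8% > 38%; employment 94 ≥ 6 mo → does not qualify.
Program C: score 647 < 680; DTI 48.8% > 36%; employment 94 ≥ 24 mo → does not qualify.

None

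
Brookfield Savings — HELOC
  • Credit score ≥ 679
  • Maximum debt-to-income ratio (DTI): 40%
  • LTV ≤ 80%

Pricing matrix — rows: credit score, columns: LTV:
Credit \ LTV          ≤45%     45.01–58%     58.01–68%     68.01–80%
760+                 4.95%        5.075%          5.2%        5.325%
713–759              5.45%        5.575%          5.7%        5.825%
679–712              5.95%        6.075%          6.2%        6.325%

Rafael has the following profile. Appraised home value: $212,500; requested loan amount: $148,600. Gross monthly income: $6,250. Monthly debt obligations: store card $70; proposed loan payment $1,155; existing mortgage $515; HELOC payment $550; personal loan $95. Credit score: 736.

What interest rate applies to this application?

Credit score 736 ≥ 679; Total monthly debts = (70 + 1,155 + 515 + 550 + 95) = 2,385. DTI = 2,385/6,250 = 38.2% ≤ 40%
Loan-to-value = 148,600/212,500 = 69.9% — pass (80% max)
Row: 736 falls in 713–759. Column: 69.9% falls in 68.01–80%. Rate = 5.825%.

5.825%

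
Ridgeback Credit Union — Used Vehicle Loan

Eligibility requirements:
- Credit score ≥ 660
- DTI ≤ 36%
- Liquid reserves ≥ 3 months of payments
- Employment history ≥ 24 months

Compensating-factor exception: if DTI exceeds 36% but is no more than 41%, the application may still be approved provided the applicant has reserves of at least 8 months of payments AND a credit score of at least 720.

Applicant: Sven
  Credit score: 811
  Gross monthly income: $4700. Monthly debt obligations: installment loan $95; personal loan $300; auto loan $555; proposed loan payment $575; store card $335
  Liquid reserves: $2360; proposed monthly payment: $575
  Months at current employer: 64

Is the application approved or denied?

Denied

Credit score 811 ≥ 660 (meets base)
Total debts = (95 + 300 + 555 + 575 + 335) = 1,860. DTI: 1,860 ÷ 4,700 = 39.6%, over the 36% base limit.
Reserves = 2,360/575 = 4.1 months ≥ 3
Employment 64 ≥ 24 months
39.6% falls in the override range (36%–41%), so the compensating-factor test applies.
Override check — reserves: 4.1 mo (short of 8); score: 811 (ok).
Compensating-factor requirement not fully met.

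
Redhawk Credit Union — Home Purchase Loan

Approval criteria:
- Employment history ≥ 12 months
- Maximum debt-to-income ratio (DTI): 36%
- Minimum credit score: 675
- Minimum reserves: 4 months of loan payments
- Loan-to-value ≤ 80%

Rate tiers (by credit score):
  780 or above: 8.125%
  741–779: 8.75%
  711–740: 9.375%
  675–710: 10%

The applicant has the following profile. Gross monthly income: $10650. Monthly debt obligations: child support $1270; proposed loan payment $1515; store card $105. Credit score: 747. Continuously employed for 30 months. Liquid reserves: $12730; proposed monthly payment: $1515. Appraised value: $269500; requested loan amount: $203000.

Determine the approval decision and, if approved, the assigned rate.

Approved at 8.75%

Credit score 747 ≥ 675 (meets minimum)
Employment 30 ≥ 12 months
Total monthly debts = (1,270 + 1,515 + 105) = 2,890. DTI: 2,890 ÷ 10,650 = 27.1%, within the 36% cap
LTV = 203,000/269,500 = 75.3% ≤ 80%
Liquid reserves cover 12,730/1,515 = 8.4 months — ≥ 4 required
All requirements met. Score 747 falls in the 741–779 tier → 8.75%.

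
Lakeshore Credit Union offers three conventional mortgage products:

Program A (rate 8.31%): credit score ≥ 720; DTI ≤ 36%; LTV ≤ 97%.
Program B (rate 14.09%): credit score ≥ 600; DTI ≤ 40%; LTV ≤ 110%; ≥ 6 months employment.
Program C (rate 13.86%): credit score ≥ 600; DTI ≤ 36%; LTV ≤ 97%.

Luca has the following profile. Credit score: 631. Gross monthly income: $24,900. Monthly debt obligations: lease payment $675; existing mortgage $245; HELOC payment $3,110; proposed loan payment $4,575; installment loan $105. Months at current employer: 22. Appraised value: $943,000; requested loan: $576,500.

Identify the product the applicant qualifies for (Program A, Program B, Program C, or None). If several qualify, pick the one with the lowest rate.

Total debts = (675 + 245 + 3,110 + 4,575 + 105) = 8,710; DTI = 8,710/24,900 = 35%.
LTV = 576,500/943,000 = 61.1%.
Program A: score 631 < 720; DTI 35% ≤ 36%; LTV 61.1% ≤ 97% → does not qualify.
Program B: score 631 ≥ 600; DTI 35% ≤ 40%; LTV 61.1% ≤ 110%; employment 22 ≥ 6 mo → qualifies.
Program C: score 631 ≥ 600; DTI 35% ≤ 36%; LTV 61.1% ≤ 97% → qualifies.
Qualifying: Program B, Program C. Lowest rate is 13.86% → Program C.

Program C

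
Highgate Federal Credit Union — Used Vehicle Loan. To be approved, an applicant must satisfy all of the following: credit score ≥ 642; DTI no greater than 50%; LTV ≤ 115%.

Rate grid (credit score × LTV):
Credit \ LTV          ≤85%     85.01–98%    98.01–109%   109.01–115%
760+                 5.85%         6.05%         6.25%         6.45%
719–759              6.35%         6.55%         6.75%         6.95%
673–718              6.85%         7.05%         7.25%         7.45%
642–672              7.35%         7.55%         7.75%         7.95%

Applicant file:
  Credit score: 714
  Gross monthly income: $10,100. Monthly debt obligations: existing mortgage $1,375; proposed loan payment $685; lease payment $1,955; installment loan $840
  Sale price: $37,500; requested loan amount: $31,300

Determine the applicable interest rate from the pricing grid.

Credit score 714 ≥ 642; Total monthly debts = (1,375 + 685 + 1,955 + 840) = 4,855. Debt-to-income = 4,855/10,100 = 48.1% — meets 50% limit
LTV: 31,300 ÷ 37,500 = 83.5%, within 115% cap
Score 714 is in the 673–718 band; LTV 83.5% is in the ≤85% band → 6.85%.

6.85%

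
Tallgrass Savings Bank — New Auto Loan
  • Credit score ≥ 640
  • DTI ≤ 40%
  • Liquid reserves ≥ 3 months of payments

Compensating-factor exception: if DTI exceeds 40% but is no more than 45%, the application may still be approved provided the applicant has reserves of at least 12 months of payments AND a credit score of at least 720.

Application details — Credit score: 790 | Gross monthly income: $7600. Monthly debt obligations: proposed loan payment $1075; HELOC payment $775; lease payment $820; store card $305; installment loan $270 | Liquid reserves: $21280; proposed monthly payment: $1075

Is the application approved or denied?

Approved

Credit score 790 ≥ 640 (meets base)
Total debts = (1,075 + 775 + 820 + 305 + 270) = 3,245. DTI = 3,245/7,600 = 42.7% > 40% — standard DTI limit exceeded.
Reserves = 21,280/1,075 = 19.8 months ≥ 3
DTI 42.7% is within the 40%–45% exception band; checking compensating factors.
Reserves 19.8 ≥ 12 months; credit score 790 ≥ 720.
Both override conditions satisfied; DTI exception granted.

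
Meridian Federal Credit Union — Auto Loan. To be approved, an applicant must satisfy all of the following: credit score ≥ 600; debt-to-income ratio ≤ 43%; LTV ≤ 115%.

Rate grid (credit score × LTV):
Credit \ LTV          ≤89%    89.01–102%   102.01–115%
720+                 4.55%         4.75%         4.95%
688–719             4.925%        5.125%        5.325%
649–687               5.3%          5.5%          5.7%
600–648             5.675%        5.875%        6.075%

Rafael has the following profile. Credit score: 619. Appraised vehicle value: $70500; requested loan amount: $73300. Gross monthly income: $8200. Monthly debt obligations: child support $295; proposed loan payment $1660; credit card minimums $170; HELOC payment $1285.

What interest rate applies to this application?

Credit score 619 ≥ 600; Total monthly debts = (295 + 1,660 + 170 + 1,285) = 3,410. Debt-to-income = 3,410/8,200 = 41.6% — meets 43% limit
Loan-to-value = 73,300/70,500 = 104% — pass (115% max)
Credit 619 → row 600–648; LTV 104% → column 102.01–115%. Grid cell → 6.075%.

6.075%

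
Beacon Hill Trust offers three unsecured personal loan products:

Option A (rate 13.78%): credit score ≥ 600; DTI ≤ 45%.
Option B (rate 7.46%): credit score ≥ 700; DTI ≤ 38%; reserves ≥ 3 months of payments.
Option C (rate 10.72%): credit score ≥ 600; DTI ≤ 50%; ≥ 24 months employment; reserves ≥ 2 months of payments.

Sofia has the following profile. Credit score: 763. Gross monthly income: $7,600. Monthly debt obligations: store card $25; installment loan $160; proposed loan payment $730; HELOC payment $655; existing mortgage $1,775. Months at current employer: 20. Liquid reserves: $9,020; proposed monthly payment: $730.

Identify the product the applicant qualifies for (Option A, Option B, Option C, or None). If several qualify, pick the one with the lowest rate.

Option A

Total debts = (25 + 160 + 730 + 655 + 1,775) = 3,345; DTI = 3,345/7,600 = 44%.
Reserves = 9,020/730 = 12.4 months.
Option A: score 763 ≥ 600; DTI 44% ≤ 45% → qualifies.
Option B: score 763 ≥ 700; DTI 44% > 38%; reserves 12.4 ≥ 3 mo → does not qualify.
Option C: score 763 ≥ 600; DTI 44% ≤ 50%; employment 20 < 24 mo; reserves 12.4 ≥ 2 mo → does not qualify.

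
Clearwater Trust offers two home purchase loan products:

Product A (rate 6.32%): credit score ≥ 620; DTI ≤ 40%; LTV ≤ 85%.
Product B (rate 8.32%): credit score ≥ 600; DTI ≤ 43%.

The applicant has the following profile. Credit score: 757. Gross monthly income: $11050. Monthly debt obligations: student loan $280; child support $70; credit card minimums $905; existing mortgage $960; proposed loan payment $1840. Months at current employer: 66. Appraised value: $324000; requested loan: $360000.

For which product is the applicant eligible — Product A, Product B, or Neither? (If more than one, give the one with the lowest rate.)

Product B

Total debts = (280 + 70 + 905 + 960 + 1,840) = 4,055; DTI = 4,055/11,050 = 36.7%.
LTV = 360,000/324,000 = 111.1%.
Product A: score 757 ≥ 620; DTI 36.7% ≤ 40%; LTV 111.1% > 85% → does not qualify.
Product B: score 757 ≥ 600; DTI 36.7% ≤ 43% → qualifies.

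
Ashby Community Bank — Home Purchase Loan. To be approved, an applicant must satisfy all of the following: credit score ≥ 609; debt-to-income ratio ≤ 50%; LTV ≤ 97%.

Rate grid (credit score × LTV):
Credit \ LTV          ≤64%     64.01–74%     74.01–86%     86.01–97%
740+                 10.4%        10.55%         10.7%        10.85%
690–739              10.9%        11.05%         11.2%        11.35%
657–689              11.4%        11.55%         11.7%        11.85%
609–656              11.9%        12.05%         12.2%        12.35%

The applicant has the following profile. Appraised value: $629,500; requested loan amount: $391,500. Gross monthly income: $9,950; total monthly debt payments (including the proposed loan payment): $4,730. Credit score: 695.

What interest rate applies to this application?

Credit score 695 ≥ 609; DTI: 4,730 ÷ 9,950 = 47.5%, within the 50% cap
LTV: 391,500 ÷ 629,500 = 62.2%, within 97% cap
Credit 695 → row 690–739; LTV 62.2% → column ≤64%. Grid cell → 10.9%.

10.9%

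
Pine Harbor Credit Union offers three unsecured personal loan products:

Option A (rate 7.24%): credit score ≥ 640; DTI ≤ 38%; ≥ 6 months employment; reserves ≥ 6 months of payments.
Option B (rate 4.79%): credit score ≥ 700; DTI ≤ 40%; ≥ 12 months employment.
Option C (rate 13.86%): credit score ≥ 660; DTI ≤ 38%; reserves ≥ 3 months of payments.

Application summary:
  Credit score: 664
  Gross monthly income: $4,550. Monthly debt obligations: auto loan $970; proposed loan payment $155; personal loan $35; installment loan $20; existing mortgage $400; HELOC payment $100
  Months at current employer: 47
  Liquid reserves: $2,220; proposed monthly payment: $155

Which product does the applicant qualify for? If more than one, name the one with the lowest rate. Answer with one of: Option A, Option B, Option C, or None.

Total debts = (970 + 155 + 35 + 20 + 400 + 100) = 1,680; DTI = 1,680/4,550 = 36.9%.
Reserves = 2,220/155 = 14.3 months.
Option A: score 664 ≥ 640; DTI 36.9% ≤ 38%; employment 47 ≥ 6 mo; reserves 14.3 ≥ 6 mo → qualifies.
Option B: score 664 < 700; DTI 36.9% ≤ 40%; employment 47 ≥ 12 mo → does not qualify.
Option C: score 664 ≥ 660; DTI 36.9% ≤ 38%; reserves 14.3 ≥ 3 mo → qualifies.
Qualifying: Option A, Option C. Lowest rate is 7.24% → Option A.

Option A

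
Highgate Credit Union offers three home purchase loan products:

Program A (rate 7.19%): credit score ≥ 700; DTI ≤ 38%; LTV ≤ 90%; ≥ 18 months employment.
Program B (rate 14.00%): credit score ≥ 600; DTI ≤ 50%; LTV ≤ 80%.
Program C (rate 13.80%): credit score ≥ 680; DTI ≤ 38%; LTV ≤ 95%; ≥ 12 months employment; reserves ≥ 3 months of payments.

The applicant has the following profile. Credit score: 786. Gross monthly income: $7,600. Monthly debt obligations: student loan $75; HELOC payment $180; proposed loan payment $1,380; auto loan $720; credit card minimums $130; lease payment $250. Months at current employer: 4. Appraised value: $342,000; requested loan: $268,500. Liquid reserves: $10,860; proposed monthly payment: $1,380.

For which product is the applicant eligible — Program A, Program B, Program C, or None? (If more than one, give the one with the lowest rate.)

Total debts = (75 + 180 + 1,380 + 720 + 130 + 250) = 2,735; DTI = 2,735/7,600 = 36%.
LTV = 268,500/342,000 = 78.5%.
Reserves = 10,860/1,380 = 7.9 months.
Program A: score 786 ≥ 700; DTI 36% ≤ 38%; LTV 78.5% ≤ 90%; employment 4 < 18 mo → does not qualify.
Program B: score 786 ≥ 600; DTI 36% ≤ 50%; LTV 78.5% ≤ 80% → qualifies.
Program C: score 786 ≥ 680; DTI 36% ≤ 38%; LTV 78.5% ≤ 95%; employment 4 < 12 mo; reserves 7.9 ≥ 3 mo → does not qualify.

Program B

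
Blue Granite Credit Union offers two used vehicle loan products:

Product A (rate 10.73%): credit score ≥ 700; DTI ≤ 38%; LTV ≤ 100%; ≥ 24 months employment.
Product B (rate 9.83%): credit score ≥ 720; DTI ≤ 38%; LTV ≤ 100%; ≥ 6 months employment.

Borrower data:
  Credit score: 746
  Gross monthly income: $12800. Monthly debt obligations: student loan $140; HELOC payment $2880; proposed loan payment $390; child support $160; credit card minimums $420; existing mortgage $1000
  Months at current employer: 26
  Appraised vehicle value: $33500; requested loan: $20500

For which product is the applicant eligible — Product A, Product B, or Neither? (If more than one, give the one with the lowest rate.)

Total debts = (140 + 2,880 + 390 + 160 + 420 + 1,000) = 4,990; DTI = 4,990/12,800 = 39%.
LTV = 20,500/33,500 = 61.2%.
Product A: score 746 ≥ 700; DTI 39% > 38%; LTV 61.2% ≤ 100%; employment 26 ≥ 24 mo → does not qualify.
Product B: score 746 ≥ 720; DTI 39% > 38%; LTV 61.2% ≤ 100%; employment 26 ≥ 6 mo → does not qualify.

Neither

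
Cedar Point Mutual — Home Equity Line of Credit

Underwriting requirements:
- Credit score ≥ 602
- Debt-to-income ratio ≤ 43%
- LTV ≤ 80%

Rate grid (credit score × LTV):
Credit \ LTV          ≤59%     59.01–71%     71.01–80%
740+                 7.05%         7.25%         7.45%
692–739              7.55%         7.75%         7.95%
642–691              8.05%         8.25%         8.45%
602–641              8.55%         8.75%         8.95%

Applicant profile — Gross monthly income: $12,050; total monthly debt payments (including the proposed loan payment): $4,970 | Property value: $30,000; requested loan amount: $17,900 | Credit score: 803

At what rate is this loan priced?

7.25%

Credit score 803 ≥ 602; DTI: 4,970 ÷ 12,050 = 41.2%, within the 43% cap
Loan-to-value = 17,900/30,000 = 59.7% — pass (80% max)
Credit 803 → row 740+; LTV 59.7% → column 59.01–71%. Grid cell → 7.25%.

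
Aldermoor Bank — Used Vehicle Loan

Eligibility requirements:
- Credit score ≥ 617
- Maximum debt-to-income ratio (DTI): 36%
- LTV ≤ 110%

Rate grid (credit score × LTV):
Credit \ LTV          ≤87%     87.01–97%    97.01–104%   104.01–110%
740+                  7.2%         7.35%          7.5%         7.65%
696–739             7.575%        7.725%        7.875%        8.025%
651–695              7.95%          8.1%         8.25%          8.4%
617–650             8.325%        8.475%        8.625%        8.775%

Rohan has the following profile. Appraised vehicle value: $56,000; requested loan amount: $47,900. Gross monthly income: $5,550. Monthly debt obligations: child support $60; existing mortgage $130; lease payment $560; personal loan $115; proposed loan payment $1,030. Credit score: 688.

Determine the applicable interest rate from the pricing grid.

Credit score 688 ≥ 617; Total monthly debts = (60 + 130 + 560 + 115 + 1,030) = 1,895. DTI: 1,895 ÷ 5,550 = 34.1%, within the 36% cap
LTV: 47,900 ÷ 56,000 = 85.5%, within 110% cap
Credit 688 → row 651–695; LTV 85.5% → column ≤87%. Grid cell → 7.95%.

7.95%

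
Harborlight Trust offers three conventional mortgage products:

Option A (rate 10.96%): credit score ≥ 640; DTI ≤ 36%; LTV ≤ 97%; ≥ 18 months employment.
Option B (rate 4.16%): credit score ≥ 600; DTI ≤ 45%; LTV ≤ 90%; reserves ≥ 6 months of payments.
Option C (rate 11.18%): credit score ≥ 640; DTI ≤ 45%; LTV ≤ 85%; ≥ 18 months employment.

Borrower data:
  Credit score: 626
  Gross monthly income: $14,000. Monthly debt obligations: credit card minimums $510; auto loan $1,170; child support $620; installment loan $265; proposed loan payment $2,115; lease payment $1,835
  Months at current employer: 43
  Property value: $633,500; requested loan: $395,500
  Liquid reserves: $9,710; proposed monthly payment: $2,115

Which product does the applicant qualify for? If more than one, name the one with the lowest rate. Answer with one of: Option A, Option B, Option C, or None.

None

Total debts = (510 + 1,170 + 620 + 265 + 2,115 + 1,835) = 6,515; DTI = 6,515/14,000 = 46.5%.
LTV = 395,500/633,500 = 62.4%.
Reserves = 9,710/2,115 = 4.6 months.
Option A: score 626 < 640; DTI 46.5% > 36%; LTV 62.4% ≤ 97%; employment 43 ≥ 18 mo → does not qualify.
Option B: score 626 ≥ 600; DTI 46.5% > 45%; LTV 62.4% ≤ 90%; reserves 4.6 < 6 mo → does not qualify.
Option C: score 626 < 640; DTI 46.5% > 45%; LTV 62.4% ≤ 85%; employment 43 ≥ 18 mo → does not qualify.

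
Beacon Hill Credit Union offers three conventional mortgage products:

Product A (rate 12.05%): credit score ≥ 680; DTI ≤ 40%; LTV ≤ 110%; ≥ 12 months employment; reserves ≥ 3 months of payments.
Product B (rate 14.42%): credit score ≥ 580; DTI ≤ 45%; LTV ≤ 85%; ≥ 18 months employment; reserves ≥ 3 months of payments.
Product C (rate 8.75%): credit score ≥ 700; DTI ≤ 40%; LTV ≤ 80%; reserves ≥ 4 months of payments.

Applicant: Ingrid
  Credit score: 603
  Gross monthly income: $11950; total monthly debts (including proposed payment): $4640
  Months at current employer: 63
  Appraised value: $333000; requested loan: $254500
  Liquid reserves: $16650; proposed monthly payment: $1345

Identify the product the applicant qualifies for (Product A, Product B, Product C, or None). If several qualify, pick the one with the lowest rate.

Product B

DTI = 4,640/11,950 = 38.8%.
LTV = 254,500/333,000 = 76.4%.
Reserves = 16,650/1,345 = 12.4 months.
Product A: score 603 < 680; DTI 38.8% ≤ 40%; LTV 76.4% ≤ 110%; employment 63 ≥ 12 mo; reserves 12.4 ≥ 3 mo → does not qualify.
Product B: score 603 ≥ 580; DTI 38.8% ≤ 45%; LTV 76.4% ≤ 85%; employment 63 ≥ 18 mo; reserves 12.4 ≥ 3 mo → qualifies.
Product C: score 603 < 700; DTI 38.8% ≤ 40%; LTV 76.4% ≤ 80%; reserves 12.4 ≥ 4 mo → does not qualify.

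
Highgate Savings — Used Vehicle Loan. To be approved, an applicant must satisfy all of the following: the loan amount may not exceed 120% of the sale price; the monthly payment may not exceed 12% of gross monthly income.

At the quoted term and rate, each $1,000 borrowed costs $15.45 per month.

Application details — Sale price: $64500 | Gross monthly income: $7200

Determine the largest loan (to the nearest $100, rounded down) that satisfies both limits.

$55,900

Payment cap: 12% × $7,200 = $864/month.
At $15.45 per $1,000, that supports 864/15.45 × 1,000 ≈ $55,922 → $55,900.
LTV cap: 120% × $64,500 = $77,400 → $77,400.
Binding constraint: payment-to-income.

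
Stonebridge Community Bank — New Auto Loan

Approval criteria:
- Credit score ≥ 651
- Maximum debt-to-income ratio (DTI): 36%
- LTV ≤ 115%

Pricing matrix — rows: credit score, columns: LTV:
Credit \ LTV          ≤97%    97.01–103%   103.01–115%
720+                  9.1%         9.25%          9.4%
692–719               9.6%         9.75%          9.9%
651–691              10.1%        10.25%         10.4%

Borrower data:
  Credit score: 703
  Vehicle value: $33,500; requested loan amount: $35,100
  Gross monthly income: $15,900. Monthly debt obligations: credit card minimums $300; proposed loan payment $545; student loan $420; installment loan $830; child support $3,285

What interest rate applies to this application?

Credit score 703 ≥ 651; Total monthly debts = (300 + 545 + 420 + 830 + 3,285) = 5,380. Debt-to-income = 5,380/15,900 = 33.8% — meets 36% limit
LTV: 35,100 ÷ 33,500 = 104.8%, within 115% cap
Credit 703 → row 692–719; LTV 104.8% → column 103.01–115%. Grid cell → 9.9%.

9.9%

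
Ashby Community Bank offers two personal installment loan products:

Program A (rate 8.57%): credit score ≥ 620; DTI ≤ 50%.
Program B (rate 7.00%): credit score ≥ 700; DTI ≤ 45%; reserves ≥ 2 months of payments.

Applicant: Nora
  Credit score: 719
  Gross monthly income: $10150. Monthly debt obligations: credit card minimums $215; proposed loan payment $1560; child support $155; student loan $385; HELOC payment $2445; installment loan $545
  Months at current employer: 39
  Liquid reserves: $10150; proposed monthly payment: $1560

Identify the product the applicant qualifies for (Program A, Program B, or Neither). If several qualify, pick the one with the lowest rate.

Neither

Total debts = (215 + 1,560 + 155 + 385 + 2,445 + 545) = 5,305; DTI = 5,305/10,150 = 52.3%.
Reserves = 10,150/1,560 = 6.5 months.
Program A: score 719 ≥ 620; DTI 52.3% > 50% → does not qualify.
Program B: score 719 ≥ 700; DTI 52.3% > 45%; reserves 6.5 ≥ 2 mo → does not qualify.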